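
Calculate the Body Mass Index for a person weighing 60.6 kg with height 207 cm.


BMI = weight / height^2
height = 207 cm = 2.07 m
BMI = 60.6 / 2.07^2
BMI = 14.14 kg/m^2


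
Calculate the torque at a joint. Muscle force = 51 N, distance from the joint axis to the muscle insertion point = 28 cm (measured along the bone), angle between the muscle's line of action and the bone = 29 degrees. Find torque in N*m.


Torque = F * d * sin(theta)   (moment arm = d*sin(theta))
d = 28 cm = 0.28 m
Torque = 51 * 0.28 * sin(29)
Torque = 6.923 N*m


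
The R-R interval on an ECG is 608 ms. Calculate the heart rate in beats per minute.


HR = 60 / RR_interval(s)
RR = 608 ms = 0.608 s
HR = 60 / 0.608 = 98.68 bpm


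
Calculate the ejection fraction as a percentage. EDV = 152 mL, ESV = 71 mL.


SV = EDV - ESV = 152 - 71 = 81 mL
EF = SV/EDV * 100 = 81/152 * 100
EF = 53.29%


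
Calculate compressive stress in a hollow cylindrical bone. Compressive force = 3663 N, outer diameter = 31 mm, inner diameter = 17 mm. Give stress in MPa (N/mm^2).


A = pi*(r_o^2 - r_i^2)
r_o = 15.5 mm, r_i = 8.5 mm
A = 527.788 mm^2
sigma = F/A = 3663 / 527.788
sigma = 6.94 MPa


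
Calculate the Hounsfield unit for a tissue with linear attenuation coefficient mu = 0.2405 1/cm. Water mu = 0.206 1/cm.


HU = ((mu_tissue - mu_water) / mu_water) * 1000
HU = ((0.2405 - 0.206) / 0.206) * 1000
HU = 167.5


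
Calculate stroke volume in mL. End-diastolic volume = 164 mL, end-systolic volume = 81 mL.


SV = EDV - ESV
SV = 164 - 81
SV = 83 mL


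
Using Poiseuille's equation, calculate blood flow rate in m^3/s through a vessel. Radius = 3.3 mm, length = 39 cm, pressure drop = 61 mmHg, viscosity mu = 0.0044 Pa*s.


Q = pi*r^4*dP / (8*mu*L)
r = 0.0033 m, L = 0.39 m
dP = 61 mmHg = 8132.642 Pa
Q = 2.2071e-04 m^3/s


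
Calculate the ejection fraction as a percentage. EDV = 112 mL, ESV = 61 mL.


SV = EDV - ESV = 112 - 61 = 51 mL
EF = SV/EDV * 100 = 51/112 * 100
EF = 45.54%


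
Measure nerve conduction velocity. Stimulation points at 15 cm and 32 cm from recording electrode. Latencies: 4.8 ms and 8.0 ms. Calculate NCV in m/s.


Distance = (32 - 15) / 100 = 0.17 m
dt = (8.0 - 4.8) / 1000 = 0.0032 s
NCV = dist / dt = 53.12 m/s


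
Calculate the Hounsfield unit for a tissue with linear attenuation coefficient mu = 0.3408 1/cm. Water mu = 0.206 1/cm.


HU = ((mu_tissue - mu_water) / mu_water) * 1000
HU = ((0.3408 - 0.206) / 0.206) * 1000
HU = 654.4


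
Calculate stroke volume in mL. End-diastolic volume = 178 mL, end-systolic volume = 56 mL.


SV = EDV - ESV
SV = 178 - 56
SV = 122 mL


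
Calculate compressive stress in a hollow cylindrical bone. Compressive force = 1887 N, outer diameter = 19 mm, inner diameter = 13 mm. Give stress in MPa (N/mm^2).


A = pi*(r_o^2 - r_i^2)
r_o = 9.5 mm, r_i = 6.5 mm
A = 150.796 mm^2
sigma = F/A = 1887 / 150.796
sigma = 12.51 MPa


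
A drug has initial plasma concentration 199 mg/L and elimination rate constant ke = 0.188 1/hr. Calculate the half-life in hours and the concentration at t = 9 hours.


t_half = ln(2) / ke = 0.693147 / 0.188 = 3.687 hr
C(t) = C0 * exp(-ke*t) = 199 * exp(-0.188*9)
C(9) = 36.65 mg/L


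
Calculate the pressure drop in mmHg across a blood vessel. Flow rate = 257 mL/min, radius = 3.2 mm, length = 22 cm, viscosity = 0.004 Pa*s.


dP = 8*mu*L*Q / (pi*r^4)
Q = 257 mL/min = 4.28333e-06 m^3/s
dP = 91.5386 Pa = 91.5386 / 133.322 mmHg = 0.6866 mmHg


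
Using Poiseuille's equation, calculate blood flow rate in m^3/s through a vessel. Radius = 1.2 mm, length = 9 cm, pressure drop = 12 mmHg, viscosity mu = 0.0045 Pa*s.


Q = pi*r^4*dP / (8*mu*L)
r = 0.0012 m, L = 0.09 m
dP = 12 mmHg = 1599.864 Pa
Q = 3.2167e-06 m^3/s


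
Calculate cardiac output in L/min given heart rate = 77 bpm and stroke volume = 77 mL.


CO = HR * SV
CO = 77 * 77 / 1000
CO = 5.929 L/min


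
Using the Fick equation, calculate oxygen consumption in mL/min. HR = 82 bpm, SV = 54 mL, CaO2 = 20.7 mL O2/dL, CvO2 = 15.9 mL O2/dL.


CO = HR*SV = 82*54/1000 = 4.428 L/min
a-v O2 diff = 20.7 - 15.9 = 4.8 mL/dL
VO2 = CO * (CaO2-CvO2) * 10 dL/L
VO2 = 4.428 * 4.8 * 10
VO2 = 212.5 mL/min


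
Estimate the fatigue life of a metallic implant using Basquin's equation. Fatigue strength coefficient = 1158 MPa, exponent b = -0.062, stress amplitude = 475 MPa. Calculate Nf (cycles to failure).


sigma_a = sigma_f' * (2Nf)^b
2Nf = (sigma_a/sigma_f')^(1/b)
2Nf = (475/1158)^(1/-0.062)
2Nf = 1746532.2
Nf = 8.733e+05


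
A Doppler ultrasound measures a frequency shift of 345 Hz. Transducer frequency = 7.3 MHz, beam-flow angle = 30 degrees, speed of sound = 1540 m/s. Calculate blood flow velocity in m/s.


v = fd * c / (2 * f0 * cos(theta))
v = 345 * 1540 / (2 * 7.3000e+06 * cos(30))
v = 0.04202 m/s


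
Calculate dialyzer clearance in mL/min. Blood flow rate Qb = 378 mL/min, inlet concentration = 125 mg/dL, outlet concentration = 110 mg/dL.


K = Qb * (Cb_in - Cb_out) / Cb_in
K = 378 * (125 - 110) / 125
K = 45.36 mL/min


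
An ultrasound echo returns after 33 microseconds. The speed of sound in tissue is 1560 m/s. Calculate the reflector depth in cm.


depth = c * t / 2
t = 33 us = 3.3000e-05 s
depth = 1560 * 3.3000e-05 / 2
depth = 0.02574 m = 2.574 cm


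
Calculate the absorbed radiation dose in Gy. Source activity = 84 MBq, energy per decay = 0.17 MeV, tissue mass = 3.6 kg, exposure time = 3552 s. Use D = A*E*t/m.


A = 84 MBq = 8.4000e+07 Bq
E = 0.17 MeV = 2.7234e-14 J
D = A*E*t/m = 8.4000e+07*2.7234e-14*3552/3.6
D = 0.002257 Gy


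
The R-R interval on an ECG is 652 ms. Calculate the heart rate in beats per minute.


HR = 60 / RR_interval(s)
RR = 652 ms = 0.652 s
HR = 60 / 0.652 = 92.02 bpm


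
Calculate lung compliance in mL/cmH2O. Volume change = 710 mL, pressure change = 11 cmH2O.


C = dV / dP
C = 710 / 11
C = 64.55 mL/cmH2O


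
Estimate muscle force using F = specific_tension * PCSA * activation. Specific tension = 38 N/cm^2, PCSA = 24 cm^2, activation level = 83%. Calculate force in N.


F = sigma * PCSA * activation
F = 38 * 24 * 0.83
F = 757 N


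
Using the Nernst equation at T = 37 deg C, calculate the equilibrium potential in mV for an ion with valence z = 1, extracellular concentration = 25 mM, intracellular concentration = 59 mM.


E = (RT/(zF)) * ln(C_out/C_in)
T = 37 + 273.15 = 310.15 K
E = (8.314 * 310.15 / (1 * 96485)) * ln(25/59)
E = -22.95 mV


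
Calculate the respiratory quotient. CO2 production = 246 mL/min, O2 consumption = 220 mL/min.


RQ = VCO2 / VO2
RQ = 246 / 220
RQ = 1.118


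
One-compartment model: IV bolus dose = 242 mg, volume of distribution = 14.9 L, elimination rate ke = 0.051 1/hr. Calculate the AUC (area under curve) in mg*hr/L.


C0 = Dose/Vd = 242/14.9 = 16.2416 mg/L
AUC = C0/ke = 16.2416/0.051
AUC = 318.5 mg*hr/L


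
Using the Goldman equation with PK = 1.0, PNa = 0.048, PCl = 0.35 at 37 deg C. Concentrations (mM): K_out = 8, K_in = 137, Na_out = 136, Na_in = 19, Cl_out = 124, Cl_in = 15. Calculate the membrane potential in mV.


Vm = (RT/F)*ln((PK*Ko + PNa*Nao + PCl*Cli)/(PK*Ki + PNa*Nai + PCl*Clo))
Numer = 19.778, Denom = 181.312
Vm = -59.21 mV


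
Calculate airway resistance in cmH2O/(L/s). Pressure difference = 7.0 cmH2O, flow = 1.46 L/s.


R = dP / flow
R = 7.0 / 1.46
R = 4.795 cmH2O/(L/s)


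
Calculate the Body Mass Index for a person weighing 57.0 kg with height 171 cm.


BMI = weight / height^2
height = 171 cm = 1.71 m
BMI = 57.0 / 1.71^2
BMI = 19.49 kg/m^2


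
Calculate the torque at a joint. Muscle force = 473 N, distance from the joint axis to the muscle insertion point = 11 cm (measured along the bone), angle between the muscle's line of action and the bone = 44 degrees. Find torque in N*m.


Torque = F * d * sin(theta)   (moment arm = d*sin(theta))
d = 11 cm = 0.11 m
Torque = 473 * 0.11 * sin(44)
Torque = 36.14 N*m


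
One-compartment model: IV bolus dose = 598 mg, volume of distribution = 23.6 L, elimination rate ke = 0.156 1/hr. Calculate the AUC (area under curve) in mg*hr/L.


C0 = Dose/Vd = 598/23.6 = 25.339 mg/L
AUC = C0/ke = 25.339/0.156
AUC = 162.4 mg*hr/L


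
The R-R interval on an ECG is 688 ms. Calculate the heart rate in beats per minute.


HR = 60 / RR_interval(s)
RR = 688 ms = 0.688 s
HR = 60 / 0.688 = 87.21 bpm


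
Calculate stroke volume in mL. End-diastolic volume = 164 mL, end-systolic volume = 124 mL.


SV = EDV - ESV
SV = 164 - 124
SV = 40 mL


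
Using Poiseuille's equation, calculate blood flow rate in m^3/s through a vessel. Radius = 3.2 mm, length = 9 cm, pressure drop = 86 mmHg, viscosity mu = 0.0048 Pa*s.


Q = pi*r^4*dP / (8*mu*L)
r = 0.0032 m, L = 0.09 m
dP = 86 mmHg = 11465.692 Pa
Q = 0.001093 m^3/s


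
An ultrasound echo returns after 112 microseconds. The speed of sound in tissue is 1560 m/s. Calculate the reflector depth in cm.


depth = c * t / 2
t = 112 us = 1.1200e-04 s
depth = 1560 * 1.1200e-04 / 2
depth = 0.08736 m = 8.736 cm


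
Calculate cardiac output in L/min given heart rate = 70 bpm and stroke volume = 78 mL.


CO = HR * SV
CO = 70 * 78 / 1000
CO = 5.46 L/min


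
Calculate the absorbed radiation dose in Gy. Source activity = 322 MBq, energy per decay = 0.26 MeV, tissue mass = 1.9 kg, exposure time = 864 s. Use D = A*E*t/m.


A = 322 MBq = 3.2200e+08 Bq
E = 0.26 MeV = 4.1652e-14 J
D = A*E*t/m = 3.2200e+08*4.1652e-14*864/1.9
D = 0.006099 Gy


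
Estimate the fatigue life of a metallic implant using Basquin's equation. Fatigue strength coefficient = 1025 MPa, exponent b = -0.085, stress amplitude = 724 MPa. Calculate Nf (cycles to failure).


sigma_a = sigma_f' * (2Nf)^b
2Nf = (sigma_a/sigma_f')^(1/b)
2Nf = (724/1025)^(1/-0.085)
2Nf = 59.74446
Nf = 29.87


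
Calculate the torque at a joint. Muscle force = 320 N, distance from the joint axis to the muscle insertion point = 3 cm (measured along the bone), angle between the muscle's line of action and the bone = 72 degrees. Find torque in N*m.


Torque = F * d * sin(theta)   (moment arm = d*sin(theta))
d = 3 cm = 0.03 m
Torque = 320 * 0.03 * sin(72)
Torque = 9.13 N*m


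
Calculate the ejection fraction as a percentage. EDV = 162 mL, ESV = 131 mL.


SV = EDV - ESV = 162 - 131 = 31 mL
EF = SV/EDV * 100 = 31/162 * 100
EF = 19.14%


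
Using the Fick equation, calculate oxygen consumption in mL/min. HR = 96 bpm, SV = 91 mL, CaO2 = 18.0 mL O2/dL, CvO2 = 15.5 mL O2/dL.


CO = HR*SV = 96*91/1000 = 8.736 L/min
a-v O2 diff = 18.0 - 15.5 = 2.5 mL/dL
VO2 = CO * (CaO2-CvO2) * 10 dL/L
VO2 = 8.736 * 2.5 * 10
VO2 = 218.4 mL/min


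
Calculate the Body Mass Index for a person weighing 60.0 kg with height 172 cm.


BMI = weight / height^2
height = 172 cm = 1.72 m
BMI = 60.0 / 1.72^2
BMI = 20.28 kg/m^2


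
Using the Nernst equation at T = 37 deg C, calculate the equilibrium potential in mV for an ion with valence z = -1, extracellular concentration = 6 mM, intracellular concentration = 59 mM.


E = (RT/(zF)) * ln(C_out/C_in)
T = 37 + 273.15 = 310.15 K
E = (8.314 * 310.15 / (-1 * 96485)) * ln(6/59)
E = 61.09 mV


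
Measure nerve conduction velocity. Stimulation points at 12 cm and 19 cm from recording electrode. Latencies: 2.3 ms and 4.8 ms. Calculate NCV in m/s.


Distance = (19 - 12) / 100 = 0.07 m
dt = (4.8 - 2.3) / 1000 = 0.0025 s
NCV = dist / dt = 28 m/s


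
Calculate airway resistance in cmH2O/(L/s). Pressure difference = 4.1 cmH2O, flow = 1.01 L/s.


R = dP / flow
R = 4.1 / 1.01
R = 4.059 cmH2O/(L/s)


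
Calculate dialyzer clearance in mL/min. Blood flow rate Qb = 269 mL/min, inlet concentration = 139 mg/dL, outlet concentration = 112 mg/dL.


K = Qb * (Cb_in - Cb_out) / Cb_in
K = 269 * (139 - 112) / 139
K = 52.25 mL/min


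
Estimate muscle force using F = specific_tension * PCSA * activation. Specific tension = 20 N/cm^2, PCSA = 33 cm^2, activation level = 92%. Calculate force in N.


F = sigma * PCSA * activation
F = 20 * 33 * 0.92
F = 607.2 N


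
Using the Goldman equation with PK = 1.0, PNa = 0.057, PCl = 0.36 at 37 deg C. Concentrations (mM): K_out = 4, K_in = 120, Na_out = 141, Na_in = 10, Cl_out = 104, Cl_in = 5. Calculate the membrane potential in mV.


Vm = (RT/F)*ln((PK*Ko + PNa*Nao + PCl*Cli)/(PK*Ki + PNa*Nai + PCl*Clo))
Numer = 13.837, Denom = 158.01
Vm = -65.08 mV


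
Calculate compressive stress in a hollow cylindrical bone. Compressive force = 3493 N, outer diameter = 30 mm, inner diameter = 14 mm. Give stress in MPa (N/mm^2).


A = pi*(r_o^2 - r_i^2)
r_o = 15 mm, r_i = 7 mm
A = 552.92 mm^2
sigma = F/A = 3493 / 552.92
sigma = 6.317 MPa


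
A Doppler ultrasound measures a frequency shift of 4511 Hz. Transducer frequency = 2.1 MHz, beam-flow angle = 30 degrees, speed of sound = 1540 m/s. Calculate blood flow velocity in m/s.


v = fd * c / (2 * f0 * cos(theta))
v = 4511 * 1540 / (2 * 2.1000e+06 * cos(30))
v = 1.91 m/s


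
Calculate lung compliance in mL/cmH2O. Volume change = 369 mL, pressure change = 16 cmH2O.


C = dV / dP
C = 369 / 16
C = 23.06 mL/cmH2O


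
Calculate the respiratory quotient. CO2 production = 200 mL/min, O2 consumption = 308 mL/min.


RQ = VCO2 / VO2
RQ = 200 / 308
RQ = 0.6494


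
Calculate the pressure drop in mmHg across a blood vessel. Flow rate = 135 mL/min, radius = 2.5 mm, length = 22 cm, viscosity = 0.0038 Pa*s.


dP = 8*mu*L*Q / (pi*r^4)
Q = 135 mL/min = 2.25e-06 m^3/s
dP = 122.622 Pa = 122.622 / 133.322 mmHg = 0.9197 mmHg


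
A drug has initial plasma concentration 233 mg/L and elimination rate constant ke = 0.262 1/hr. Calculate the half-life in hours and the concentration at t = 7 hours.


t_half = ln(2) / ke = 0.693147 / 0.262 = 2.646 hr
C(t) = C0 * exp(-ke*t) = 233 * exp(-0.262*7)
C(7) = 37.23 mg/L


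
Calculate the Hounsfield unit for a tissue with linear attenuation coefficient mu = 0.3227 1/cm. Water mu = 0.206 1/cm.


HU = ((mu_tissue - mu_water) / mu_water) * 1000
HU = ((0.3227 - 0.206) / 0.206) * 1000
HU = 566.5


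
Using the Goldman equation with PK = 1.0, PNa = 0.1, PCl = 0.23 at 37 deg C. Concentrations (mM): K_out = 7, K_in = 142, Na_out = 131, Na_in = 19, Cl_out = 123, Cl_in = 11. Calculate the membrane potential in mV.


Vm = (RT/F)*ln((PK*Ko + PNa*Nao + PCl*Cli)/(PK*Ki + PNa*Nai + PCl*Clo))
Numer = 22.63, Denom = 172.19
Vm = -54.23 mV


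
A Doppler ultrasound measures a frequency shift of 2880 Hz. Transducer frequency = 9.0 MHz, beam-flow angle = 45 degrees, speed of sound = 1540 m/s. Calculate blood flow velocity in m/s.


v = fd * c / (2 * f0 * cos(theta))
v = 2880 * 1540 / (2 * 9.0000e+06 * cos(45))
v = 0.3485 m/s


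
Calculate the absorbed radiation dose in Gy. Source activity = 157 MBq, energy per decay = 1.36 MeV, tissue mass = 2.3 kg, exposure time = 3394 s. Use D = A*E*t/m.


A = 157 MBq = 1.5700e+08 Bq
E = 1.36 MeV = 2.17872e-13 J
D = A*E*t/m = 1.5700e+08*2.17872e-13*3394/2.3
D = 0.05048 Gy


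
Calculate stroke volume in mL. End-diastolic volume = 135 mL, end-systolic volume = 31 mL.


SV = EDV - ESV
SV = 135 - 31
SV = 104 mL


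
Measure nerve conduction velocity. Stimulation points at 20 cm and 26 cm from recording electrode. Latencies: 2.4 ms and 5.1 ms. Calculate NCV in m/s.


Distance = (26 - 20) / 100 = 0.06 m
dt = (5.1 - 2.4) / 1000 = 0.0027 s
NCV = dist / dt = 22.22 m/s


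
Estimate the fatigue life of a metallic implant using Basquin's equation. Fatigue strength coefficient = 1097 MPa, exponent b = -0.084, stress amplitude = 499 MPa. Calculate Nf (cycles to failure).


sigma_a = sigma_f' * (2Nf)^b
2Nf = (sigma_a/sigma_f')^(1/b)
2Nf = (499/1097)^(1/-0.084)
2Nf = 11822.014
Nf = 5911


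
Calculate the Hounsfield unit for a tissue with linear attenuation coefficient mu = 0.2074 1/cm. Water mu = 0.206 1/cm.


HU = ((mu_tissue - mu_water) / mu_water) * 1000
HU = ((0.2074 - 0.206) / 0.206) * 1000
HU = 6.796


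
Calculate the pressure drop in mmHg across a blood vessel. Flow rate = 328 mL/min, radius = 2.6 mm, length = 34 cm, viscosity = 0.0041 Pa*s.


dP = 8*mu*L*Q / (pi*r^4)
Q = 328 mL/min = 5.46667e-06 m^3/s
dP = 424.651 Pa = 424.651 / 133.322 mmHg = 3.185 mmHg


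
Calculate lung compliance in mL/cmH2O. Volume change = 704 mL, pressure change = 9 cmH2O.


C = dV / dP
C = 704 / 9
C = 78.22 mL/cmH2O


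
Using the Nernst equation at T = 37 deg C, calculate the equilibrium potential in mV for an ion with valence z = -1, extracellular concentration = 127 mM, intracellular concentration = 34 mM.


E = (RT/(zF)) * ln(C_out/C_in)
T = 37 + 273.15 = 310.15 K
E = (8.314 * 310.15 / (-1 * 96485)) * ln(127/34)
E = -35.22 mV


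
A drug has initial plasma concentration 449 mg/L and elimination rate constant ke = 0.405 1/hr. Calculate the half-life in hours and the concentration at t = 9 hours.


t_half = ln(2) / ke = 0.693147 / 0.405 = 1.711 hr
C(t) = C0 * exp(-ke*t) = 449 * exp(-0.405*9)
C(9) = 11.73 mg/L


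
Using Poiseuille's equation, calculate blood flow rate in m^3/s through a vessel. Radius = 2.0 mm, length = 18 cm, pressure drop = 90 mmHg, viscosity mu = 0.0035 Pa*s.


Q = pi*r^4*dP / (8*mu*L)
r = 0.002 m, L = 0.18 m
dP = 90 mmHg = 11998.98 Pa
Q = 1.1967e-04 m^3/s


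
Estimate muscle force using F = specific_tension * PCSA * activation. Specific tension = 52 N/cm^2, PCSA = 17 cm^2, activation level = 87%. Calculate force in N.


F = sigma * PCSA * activation
F = 52 * 17 * 0.87
F = 769.1 N


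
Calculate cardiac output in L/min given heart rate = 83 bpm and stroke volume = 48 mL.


CO = HR * SV
CO = 83 * 48 / 1000
CO = 3.984 L/min


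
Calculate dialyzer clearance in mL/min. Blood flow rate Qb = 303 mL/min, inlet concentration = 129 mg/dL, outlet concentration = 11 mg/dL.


K = Qb * (Cb_in - Cb_out) / Cb_in
K = 303 * (129 - 11) / 129
K = 277.2 mL/min


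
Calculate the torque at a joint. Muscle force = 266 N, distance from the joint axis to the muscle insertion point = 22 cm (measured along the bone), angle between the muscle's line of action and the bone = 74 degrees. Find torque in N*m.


Torque = F * d * sin(theta)   (moment arm = d*sin(theta))
d = 22 cm = 0.22 m
Torque = 266 * 0.22 * sin(74)
Torque = 56.25 N*m


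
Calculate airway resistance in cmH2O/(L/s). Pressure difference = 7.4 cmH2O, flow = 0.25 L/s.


R = dP / flow
R = 7.4 / 0.25
R = 29.6 cmH2O/(L/s)


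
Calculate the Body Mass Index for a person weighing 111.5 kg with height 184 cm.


BMI = weight / height^2
height = 184 cm = 1.84 m
BMI = 111.5 / 1.84^2
BMI = 32.93 kg/m^2


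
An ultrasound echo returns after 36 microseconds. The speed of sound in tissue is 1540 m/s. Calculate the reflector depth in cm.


depth = c * t / 2
t = 36 us = 3.6000e-05 s
depth = 1540 * 3.6000e-05 / 2
depth = 0.02772 m = 2.772 cm


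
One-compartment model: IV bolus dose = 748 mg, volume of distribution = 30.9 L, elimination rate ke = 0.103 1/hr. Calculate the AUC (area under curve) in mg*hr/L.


C0 = Dose/Vd = 748/30.9 = 24.2071 mg/L
AUC = C0/ke = 24.2071/0.103
AUC = 235 mg*hr/L


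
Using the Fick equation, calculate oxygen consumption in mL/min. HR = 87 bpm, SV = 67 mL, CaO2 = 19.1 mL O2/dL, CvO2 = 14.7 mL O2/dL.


CO = HR*SV = 87*67/1000 = 5.829 L/min
a-v O2 diff = 19.1 - 14.7 = 4.4 mL/dL
VO2 = CO * (CaO2-CvO2) * 10 dL/L
VO2 = 5.829 * 4.4 * 10
VO2 = 256.5 mL/min


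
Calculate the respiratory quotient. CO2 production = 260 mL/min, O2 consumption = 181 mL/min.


RQ = VCO2 / VO2
RQ = 260 / 181
RQ = 1.436


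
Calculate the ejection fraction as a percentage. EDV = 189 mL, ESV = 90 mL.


SV = EDV - ESV = 189 - 90 = 99 mL
EF = SV/EDV * 100 = 99/189 * 100
EF = 52.38%


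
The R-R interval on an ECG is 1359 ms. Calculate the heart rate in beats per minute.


HR = 60 / RR_interval(s)
RR = 1359 ms = 1.359 s
HR = 60 / 1.359 = 44.15 bpm


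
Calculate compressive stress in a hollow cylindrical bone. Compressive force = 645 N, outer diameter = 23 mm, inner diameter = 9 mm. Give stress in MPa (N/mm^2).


A = pi*(r_o^2 - r_i^2)
r_o = 11.5 mm, r_i = 4.5 mm
A = 351.858 mm^2
sigma = F/A = 645 / 351.858
sigma = 1.833 MPa


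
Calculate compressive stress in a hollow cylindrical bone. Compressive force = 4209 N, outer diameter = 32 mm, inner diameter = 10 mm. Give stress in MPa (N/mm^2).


A = pi*(r_o^2 - r_i^2)
r_o = 16 mm, r_i = 5 mm
A = 725.708 mm^2
sigma = F/A = 4209 / 725.708
sigma = 5.8 MPa


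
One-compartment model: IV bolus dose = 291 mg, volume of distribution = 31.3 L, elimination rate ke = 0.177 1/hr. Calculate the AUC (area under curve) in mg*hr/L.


C0 = Dose/Vd = 291/31.3 = 9.29712 mg/L
AUC = C0/ke = 9.29712/0.177
AUC = 52.53 mg*hr/L


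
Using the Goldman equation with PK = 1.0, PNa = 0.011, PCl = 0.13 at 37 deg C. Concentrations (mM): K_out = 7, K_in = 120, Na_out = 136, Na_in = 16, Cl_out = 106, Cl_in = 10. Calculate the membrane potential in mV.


Vm = (RT/F)*ln((PK*Ko + PNa*Nao + PCl*Cli)/(PK*Ki + PNa*Nai + PCl*Clo))
Numer = 9.796, Denom = 133.956
Vm = -69.9 mV


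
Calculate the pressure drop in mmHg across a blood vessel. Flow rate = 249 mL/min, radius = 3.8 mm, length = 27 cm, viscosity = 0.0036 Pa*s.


dP = 8*mu*L*Q / (pi*r^4)
Q = 249 mL/min = 4.15e-06 m^3/s
dP = 49.2629 Pa = 49.2629 / 133.322 mmHg = 0.3695 mmHg


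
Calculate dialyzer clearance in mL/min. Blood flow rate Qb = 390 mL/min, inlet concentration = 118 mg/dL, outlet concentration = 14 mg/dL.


K = Qb * (Cb_in - Cb_out) / Cb_in
K = 390 * (118 - 14) / 118
K = 343.7 mL/min


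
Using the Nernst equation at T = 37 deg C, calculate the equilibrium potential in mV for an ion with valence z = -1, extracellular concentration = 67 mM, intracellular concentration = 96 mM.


E = (RT/(zF)) * ln(C_out/C_in)
T = 37 + 273.15 = 310.15 K
E = (8.314 * 310.15 / (-1 * 96485)) * ln(67/96)
E = 9.612 mV


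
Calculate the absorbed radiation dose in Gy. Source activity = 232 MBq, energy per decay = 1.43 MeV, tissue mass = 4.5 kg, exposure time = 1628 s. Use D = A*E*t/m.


A = 232 MBq = 2.3200e+08 Bq
E = 1.43 MeV = 2.29086e-13 J
D = A*E*t/m = 2.3200e+08*2.29086e-13*1628/4.5
D = 0.01923 Gy


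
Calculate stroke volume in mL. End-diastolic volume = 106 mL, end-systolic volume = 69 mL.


SV = EDV - ESV
SV = 106 - 69
SV = 37 mL


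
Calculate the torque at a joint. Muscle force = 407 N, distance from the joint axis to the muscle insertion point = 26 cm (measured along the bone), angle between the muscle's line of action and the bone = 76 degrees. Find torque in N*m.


Torque = F * d * sin(theta)   (moment arm = d*sin(theta))
d = 26 cm = 0.26 m
Torque = 407 * 0.26 * sin(76)
Torque = 102.7 N*m


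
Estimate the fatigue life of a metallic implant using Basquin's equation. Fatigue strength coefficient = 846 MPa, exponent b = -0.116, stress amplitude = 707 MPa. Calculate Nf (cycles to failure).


sigma_a = sigma_f' * (2Nf)^b
2Nf = (sigma_a/sigma_f')^(1/b)
2Nf = (707/846)^(1/-0.116)
2Nf = 4.6988431
Nf = 2.349


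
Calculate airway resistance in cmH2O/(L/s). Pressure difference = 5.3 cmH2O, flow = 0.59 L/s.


R = dP / flow
R = 5.3 / 0.59
R = 8.983 cmH2O/(L/s)


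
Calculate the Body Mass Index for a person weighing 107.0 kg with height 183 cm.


BMI = weight / height^2
height = 183 cm = 1.83 m
BMI = 107.0 / 1.83^2
BMI = 31.95 kg/m^2


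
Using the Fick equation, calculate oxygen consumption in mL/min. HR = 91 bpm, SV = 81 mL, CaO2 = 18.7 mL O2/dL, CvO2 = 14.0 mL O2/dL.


CO = HR*SV = 91*81/1000 = 7.371 L/min
a-v O2 diff = 18.7 - 14.0 = 4.7 mL/dL
VO2 = CO * (CaO2-CvO2) * 10 dL/L
VO2 = 7.371 * 4.7 * 10
VO2 = 346.4 mL/min


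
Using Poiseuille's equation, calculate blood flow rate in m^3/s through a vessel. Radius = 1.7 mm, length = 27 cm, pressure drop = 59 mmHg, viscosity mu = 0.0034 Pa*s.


Q = pi*r^4*dP / (8*mu*L)
r = 0.0017 m, L = 0.27 m
dP = 59 mmHg = 7865.998 Pa
Q = 2.8104e-05 m^3/s


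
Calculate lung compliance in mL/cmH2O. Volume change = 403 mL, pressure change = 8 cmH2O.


C = dV / dP
C = 403 / 8
C = 50.38 mL/cmH2O


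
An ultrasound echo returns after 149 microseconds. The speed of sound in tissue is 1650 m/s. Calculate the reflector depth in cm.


depth = c * t / 2
t = 149 us = 1.4900e-04 s
depth = 1650 * 1.4900e-04 / 2
depth = 0.122925 m = 12.2925 cm


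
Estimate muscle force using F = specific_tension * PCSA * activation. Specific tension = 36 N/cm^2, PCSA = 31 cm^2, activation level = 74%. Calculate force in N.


F = sigma * PCSA * activation
F = 36 * 31 * 0.74
F = 825.8 N


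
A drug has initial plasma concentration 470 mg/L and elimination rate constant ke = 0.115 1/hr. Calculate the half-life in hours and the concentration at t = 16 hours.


t_half = ln(2) / ke = 0.693147 / 0.115 = 6.027 hr
C(t) = C0 * exp(-ke*t) = 470 * exp(-0.115*16)
C(16) = 74.64 mg/L


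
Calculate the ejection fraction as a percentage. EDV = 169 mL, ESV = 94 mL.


SV = EDV - ESV = 169 - 94 = 75 mL
EF = SV/EDV * 100 = 75/169 * 100
EF = 44.38%


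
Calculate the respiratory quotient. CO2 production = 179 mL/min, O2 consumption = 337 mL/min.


RQ = VCO2 / VO2
RQ = 179 / 337
RQ = 0.5312


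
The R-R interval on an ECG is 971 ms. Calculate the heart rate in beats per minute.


HR = 60 / RR_interval(s)
RR = 971 ms = 0.971 s
HR = 60 / 0.971 = 61.79 bpm


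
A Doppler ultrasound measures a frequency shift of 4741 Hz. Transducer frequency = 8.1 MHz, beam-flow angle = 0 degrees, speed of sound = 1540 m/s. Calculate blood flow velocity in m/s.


v = fd * c / (2 * f0 * cos(theta))
v = 4741 * 1540 / (2 * 8.1000e+06 * cos(0))
v = 0.4507 m/s


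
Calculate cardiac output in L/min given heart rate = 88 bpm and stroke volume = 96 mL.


CO = HR * SV
CO = 88 * 96 / 1000
CO = 8.448 L/min


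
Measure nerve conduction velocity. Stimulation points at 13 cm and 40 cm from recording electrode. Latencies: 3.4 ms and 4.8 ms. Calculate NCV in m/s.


Distance = (40 - 13) / 100 = 0.27 m
dt = (4.8 - 3.4) / 1000 = 0.0014 s
NCV = dist / dt = 192.9 m/s


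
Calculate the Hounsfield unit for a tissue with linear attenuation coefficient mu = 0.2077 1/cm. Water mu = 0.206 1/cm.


HU = ((mu_tissue - mu_water) / mu_water) * 1000
HU = ((0.2077 - 0.206) / 0.206) * 1000
HU = 8.252


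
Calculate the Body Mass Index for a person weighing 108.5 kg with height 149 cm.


BMI = weight / height^2
height = 149 cm = 1.49 m
BMI = 108.5 / 1.49^2
BMI = 48.87 kg/m^2


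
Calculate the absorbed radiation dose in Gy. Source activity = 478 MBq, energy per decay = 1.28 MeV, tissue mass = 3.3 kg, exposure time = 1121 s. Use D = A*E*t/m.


A = 478 MBq = 4.7800e+08 Bq
E = 1.28 MeV = 2.05056e-13 J
D = A*E*t/m = 4.7800e+08*2.05056e-13*1121/3.3
D = 0.0333 Gy


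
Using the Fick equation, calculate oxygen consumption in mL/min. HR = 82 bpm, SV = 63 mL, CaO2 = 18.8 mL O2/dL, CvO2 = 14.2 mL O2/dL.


CO = HR*SV = 82*63/1000 = 5.166 L/min
a-v O2 diff = 18.8 - 14.2 = 4.6 mL/dL
VO2 = CO * (CaO2-CvO2) * 10 dL/L
VO2 = 5.166 * 4.6 * 10
VO2 = 237.6 mL/min


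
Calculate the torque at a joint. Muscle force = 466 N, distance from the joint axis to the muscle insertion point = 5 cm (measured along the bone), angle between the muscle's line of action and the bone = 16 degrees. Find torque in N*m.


Torque = F * d * sin(theta)   (moment arm = d*sin(theta))
d = 5 cm = 0.05 m
Torque = 466 * 0.05 * sin(16)
Torque = 6.422 N*m


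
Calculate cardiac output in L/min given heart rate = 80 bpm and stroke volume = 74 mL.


CO = HR * SV
CO = 80 * 74 / 1000
CO = 5.92 L/min


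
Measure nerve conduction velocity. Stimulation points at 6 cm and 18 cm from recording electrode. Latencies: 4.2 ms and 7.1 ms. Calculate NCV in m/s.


Distance = (18 - 6) / 100 = 0.12 m
dt = (7.1 - 4.2) / 1000 = 0.0029 s
NCV = dist / dt = 41.38 m/s


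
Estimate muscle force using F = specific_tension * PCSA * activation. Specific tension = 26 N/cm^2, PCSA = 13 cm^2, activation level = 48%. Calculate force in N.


F = sigma * PCSA * activation
F = 26 * 13 * 0.48
F = 162.2 N


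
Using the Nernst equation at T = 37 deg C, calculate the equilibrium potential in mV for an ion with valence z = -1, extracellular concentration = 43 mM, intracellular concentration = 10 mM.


E = (RT/(zF)) * ln(C_out/C_in)
T = 37 + 273.15 = 310.15 K
E = (8.314 * 310.15 / (-1 * 96485)) * ln(43/10)
E = -38.98 mV


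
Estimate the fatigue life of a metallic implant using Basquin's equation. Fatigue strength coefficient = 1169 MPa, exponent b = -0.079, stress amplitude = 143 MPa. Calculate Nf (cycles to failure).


sigma_a = sigma_f' * (2Nf)^b
2Nf = (sigma_a/sigma_f')^(1/b)
2Nf = (143/1169)^(1/-0.079)
2Nf = 3.5510798e+11
Nf = 1.7755e+11


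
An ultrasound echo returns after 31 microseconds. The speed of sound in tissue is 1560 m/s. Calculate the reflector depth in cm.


depth = c * t / 2
t = 31 us = 3.1000e-05 s
depth = 1560 * 3.1000e-05 / 2
depth = 0.02418 m = 2.418 cm


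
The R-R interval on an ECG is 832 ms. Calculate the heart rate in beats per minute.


HR = 60 / RR_interval(s)
RR = 832 ms = 0.832 s
HR = 60 / 0.832 = 72.12 bpm


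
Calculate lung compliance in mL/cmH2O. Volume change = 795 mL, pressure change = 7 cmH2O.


C = dV / dP
C = 795 / 7
C = 113.6 mL/cmH2O


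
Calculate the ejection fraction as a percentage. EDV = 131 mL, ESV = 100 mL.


SV = EDV - ESV = 131 - 100 = 31 mL
EF = SV/EDV * 100 = 31/131 * 100
EF = 23.66%


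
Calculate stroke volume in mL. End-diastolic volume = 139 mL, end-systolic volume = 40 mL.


SV = EDV - ESV
SV = 139 - 40
SV = 99 mL


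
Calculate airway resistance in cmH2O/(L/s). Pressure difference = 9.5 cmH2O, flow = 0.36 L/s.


R = dP / flow
R = 9.5 / 0.36
R = 26.39 cmH2O/(L/s)


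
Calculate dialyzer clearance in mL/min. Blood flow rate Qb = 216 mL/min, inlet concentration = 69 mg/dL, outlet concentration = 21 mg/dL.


K = Qb * (Cb_in - Cb_out) / Cb_in
K = 216 * (69 - 21) / 69
K = 150.3 mL/min


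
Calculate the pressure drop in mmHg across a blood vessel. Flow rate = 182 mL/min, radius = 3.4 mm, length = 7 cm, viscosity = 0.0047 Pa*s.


dP = 8*mu*L*Q / (pi*r^4)
Q = 182 mL/min = 3.03333e-06 m^3/s
dP = 19.0169 Pa = 19.0169 / 133.322 mmHg = 0.1426 mmHg


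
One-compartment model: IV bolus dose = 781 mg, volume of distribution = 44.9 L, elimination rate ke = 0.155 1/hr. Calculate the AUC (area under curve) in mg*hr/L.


C0 = Dose/Vd = 781/44.9 = 17.3942 mg/L
AUC = C0/ke = 17.3942/0.155
AUC = 112.2 mg*hr/L


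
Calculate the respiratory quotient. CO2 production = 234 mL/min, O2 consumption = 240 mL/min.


RQ = VCO2 / VO2
RQ = 234 / 240
RQ = 0.975


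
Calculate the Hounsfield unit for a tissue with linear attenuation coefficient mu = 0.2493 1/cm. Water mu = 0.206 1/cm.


HU = ((mu_tissue - mu_water) / mu_water) * 1000
HU = ((0.2493 - 0.206) / 0.206) * 1000
HU = 210.2


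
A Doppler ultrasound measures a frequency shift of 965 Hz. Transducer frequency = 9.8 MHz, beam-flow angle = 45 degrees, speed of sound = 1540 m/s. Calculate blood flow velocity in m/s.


v = fd * c / (2 * f0 * cos(theta))
v = 965 * 1540 / (2 * 9.8000e+06 * cos(45))
v = 0.1072 m/s


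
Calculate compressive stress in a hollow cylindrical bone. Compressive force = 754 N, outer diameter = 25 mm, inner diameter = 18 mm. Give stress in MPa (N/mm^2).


A = pi*(r_o^2 - r_i^2)
r_o = 12.5 mm, r_i = 9 mm
A = 236.405 mm^2
sigma = F/A = 754 / 236.405
sigma = 3.189 MPa


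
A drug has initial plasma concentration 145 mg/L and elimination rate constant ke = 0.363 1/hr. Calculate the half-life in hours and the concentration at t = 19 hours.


t_half = ln(2) / ke = 0.693147 / 0.363 = 1.909 hr
C(t) = C0 * exp(-ke*t) = 145 * exp(-0.363*19)
C(19) = 0.1466 mg/L


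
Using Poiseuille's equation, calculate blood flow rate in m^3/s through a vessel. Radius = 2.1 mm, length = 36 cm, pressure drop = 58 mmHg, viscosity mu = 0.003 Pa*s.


Q = pi*r^4*dP / (8*mu*L)
r = 0.0021 m, L = 0.36 m
dP = 58 mmHg = 7732.676 Pa
Q = 5.4682e-05 m^3/s


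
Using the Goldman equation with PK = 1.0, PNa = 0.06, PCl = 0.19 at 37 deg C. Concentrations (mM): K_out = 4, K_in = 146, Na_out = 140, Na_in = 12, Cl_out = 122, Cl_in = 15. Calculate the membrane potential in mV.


Vm = (RT/F)*ln((PK*Ko + PNa*Nao + PCl*Cli)/(PK*Ki + PNa*Nai + PCl*Clo))
Numer = 15.25, Denom = 169.9
Vm = -64.42 mV


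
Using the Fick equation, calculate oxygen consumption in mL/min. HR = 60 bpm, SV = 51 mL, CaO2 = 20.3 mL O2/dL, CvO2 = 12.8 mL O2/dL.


CO = HR*SV = 60*51/1000 = 3.06 L/min
a-v O2 diff = 20.3 - 12.8 = 7.5 mL/dL
VO2 = CO * (CaO2-CvO2) * 10 dL/L
VO2 = 3.06 * 7.5 * 10
VO2 = 229.5 mL/min


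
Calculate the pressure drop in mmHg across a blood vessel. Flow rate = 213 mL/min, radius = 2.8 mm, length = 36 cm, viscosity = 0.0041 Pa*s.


dP = 8*mu*L*Q / (pi*r^4)
Q = 213 mL/min = 3.55e-06 m^3/s
dP = 217.081 Pa = 217.081 / 133.322 mmHg = 1.628 mmHg


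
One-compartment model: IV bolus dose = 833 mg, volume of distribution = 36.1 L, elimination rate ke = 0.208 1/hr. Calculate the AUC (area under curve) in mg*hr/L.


C0 = Dose/Vd = 833/36.1 = 23.0748 mg/L
AUC = C0/ke = 23.0748/0.208
AUC = 110.9 mg*hr/L


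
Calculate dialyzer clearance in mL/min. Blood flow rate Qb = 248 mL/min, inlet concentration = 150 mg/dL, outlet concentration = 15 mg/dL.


K = Qb * (Cb_in - Cb_out) / Cb_in
K = 248 * (150 - 15) / 150
K = 223.2 mL/min


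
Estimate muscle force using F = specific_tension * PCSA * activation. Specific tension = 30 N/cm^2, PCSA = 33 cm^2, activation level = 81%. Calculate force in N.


F = sigma * PCSA * activation
F = 30 * 33 * 0.81
F = 801.9 N


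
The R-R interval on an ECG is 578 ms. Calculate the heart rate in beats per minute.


HR = 60 / RR_interval(s)
RR = 578 ms = 0.578 s
HR = 60 / 0.578 = 103.8 bpm


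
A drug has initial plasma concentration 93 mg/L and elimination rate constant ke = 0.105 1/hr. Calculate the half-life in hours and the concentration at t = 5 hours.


t_half = ln(2) / ke = 0.693147 / 0.105 = 6.601 hr
C(t) = C0 * exp(-ke*t) = 93 * exp(-0.105*5)
C(5) = 55.01 mg/L


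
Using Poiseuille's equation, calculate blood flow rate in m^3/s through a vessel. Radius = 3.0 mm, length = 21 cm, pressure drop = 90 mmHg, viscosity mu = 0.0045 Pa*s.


Q = pi*r^4*dP / (8*mu*L)
r = 0.003 m, L = 0.21 m
dP = 90 mmHg = 11998.98 Pa
Q = 4.0388e-04 m^3/s


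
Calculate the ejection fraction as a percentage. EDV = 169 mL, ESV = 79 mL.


SV = EDV - ESV = 169 - 79 = 90 mL
EF = SV/EDV * 100 = 90/169 * 100
EF = 53.25%


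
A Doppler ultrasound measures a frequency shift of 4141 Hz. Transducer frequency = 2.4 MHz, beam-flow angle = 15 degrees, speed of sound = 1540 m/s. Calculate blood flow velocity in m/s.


v = fd * c / (2 * f0 * cos(theta))
v = 4141 * 1540 / (2 * 2.4000e+06 * cos(15))
v = 1.375 m/s


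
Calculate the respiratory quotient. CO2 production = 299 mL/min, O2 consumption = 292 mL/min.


RQ = VCO2 / VO2
RQ = 299 / 292
RQ = 1.024


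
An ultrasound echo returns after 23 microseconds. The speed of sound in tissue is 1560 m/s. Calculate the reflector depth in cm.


depth = c * t / 2
t = 23 us = 2.3000e-05 s
depth = 1560 * 2.3000e-05 / 2
depth = 0.01794 m = 1.794 cm


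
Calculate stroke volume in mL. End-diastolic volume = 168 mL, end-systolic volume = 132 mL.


SV = EDV - ESV
SV = 168 - 132
SV = 36 mL


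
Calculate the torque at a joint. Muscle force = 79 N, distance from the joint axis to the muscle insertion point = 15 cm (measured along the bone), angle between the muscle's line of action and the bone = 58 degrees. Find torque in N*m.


Torque = F * d * sin(theta)   (moment arm = d*sin(theta))
d = 15 cm = 0.15 m
Torque = 79 * 0.15 * sin(58)
Torque = 10.05 N*m


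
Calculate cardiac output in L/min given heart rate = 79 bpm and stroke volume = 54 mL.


CO = HR * SV
CO = 79 * 54 / 1000
CO = 4.266 L/min


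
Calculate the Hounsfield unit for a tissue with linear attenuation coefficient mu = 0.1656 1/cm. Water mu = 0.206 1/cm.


HU = ((mu_tissue - mu_water) / mu_water) * 1000
HU = ((0.1656 - 0.206) / 0.206) * 1000
HU = -196.1


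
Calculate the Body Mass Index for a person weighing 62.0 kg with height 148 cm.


BMI = weight / height^2
height = 148 cm = 1.48 m
BMI = 62.0 / 1.48^2
BMI = 28.31 kg/m^2


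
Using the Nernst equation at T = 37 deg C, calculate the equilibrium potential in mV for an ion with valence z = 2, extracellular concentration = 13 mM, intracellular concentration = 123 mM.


E = (RT/(zF)) * ln(C_out/C_in)
T = 37 + 273.15 = 310.15 K
E = (8.314 * 310.15 / (2 * 96485)) * ln(13/123)
E = -30.03 mV


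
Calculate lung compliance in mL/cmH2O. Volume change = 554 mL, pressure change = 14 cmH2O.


C = dV / dP
C = 554 / 14
C = 39.57 mL/cmH2O


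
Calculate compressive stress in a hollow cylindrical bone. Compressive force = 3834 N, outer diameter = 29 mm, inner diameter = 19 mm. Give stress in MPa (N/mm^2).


A = pi*(r_o^2 - r_i^2)
r_o = 14.5 mm, r_i = 9.5 mm
A = 376.991 mm^2
sigma = F/A = 3834 / 376.991
sigma = 10.17 MPa


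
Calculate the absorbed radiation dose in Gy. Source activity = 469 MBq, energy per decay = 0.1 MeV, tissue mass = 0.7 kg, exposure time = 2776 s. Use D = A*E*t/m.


A = 469 MBq = 4.6900e+08 Bq
E = 0.1 MeV = 1.602e-14 J
D = A*E*t/m = 4.6900e+08*1.602e-14*2776/0.7
D = 0.0298 Gy


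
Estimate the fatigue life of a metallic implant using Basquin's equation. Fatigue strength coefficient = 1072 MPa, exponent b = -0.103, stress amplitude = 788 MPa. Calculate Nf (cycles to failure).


sigma_a = sigma_f' * (2Nf)^b
2Nf = (sigma_a/sigma_f')^(1/b)
2Nf = (788/1072)^(1/-0.103)
2Nf = 19.849661
Nf = 9.925


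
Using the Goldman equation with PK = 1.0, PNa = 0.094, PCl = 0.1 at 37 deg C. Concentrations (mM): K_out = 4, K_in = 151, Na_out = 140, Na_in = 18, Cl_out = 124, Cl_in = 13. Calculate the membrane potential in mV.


Vm = (RT/F)*ln((PK*Ko + PNa*Nao + PCl*Cli)/(PK*Ki + PNa*Nai + PCl*Clo))
Numer = 18.46, Denom = 165.092
Vm = -58.55 mV


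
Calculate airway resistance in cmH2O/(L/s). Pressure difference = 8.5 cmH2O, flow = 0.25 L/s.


R = dP / flow
R = 8.5 / 0.25
R = 34 cmH2O/(L/s)


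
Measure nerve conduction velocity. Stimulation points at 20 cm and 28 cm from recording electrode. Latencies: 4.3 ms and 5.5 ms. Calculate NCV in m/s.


Distance = (28 - 20) / 100 = 0.08 m
dt = (5.5 - 4.3) / 1000 = 0.0012 s
NCV = dist / dt = 66.67 m/s


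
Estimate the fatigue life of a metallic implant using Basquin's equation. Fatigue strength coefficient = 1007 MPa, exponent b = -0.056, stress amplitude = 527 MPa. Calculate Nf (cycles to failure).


sigma_a = sigma_f' * (2Nf)^b
2Nf = (sigma_a/sigma_f')^(1/b)
2Nf = (527/1007)^(1/-0.056)
2Nf = 105139.35
Nf = 5.257e+04


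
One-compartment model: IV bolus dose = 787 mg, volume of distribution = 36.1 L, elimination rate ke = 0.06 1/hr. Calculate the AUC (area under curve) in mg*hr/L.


C0 = Dose/Vd = 787/36.1 = 21.8006 mg/L
AUC = C0/ke = 21.8006/0.06
AUC = 363.3 mg*hr/L


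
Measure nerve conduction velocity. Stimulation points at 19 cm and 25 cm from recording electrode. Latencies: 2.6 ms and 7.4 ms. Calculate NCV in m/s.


Distance = (25 - 19) / 100 = 0.06 m
dt = (7.4 - 2.6) / 1000 = 0.0048 s
NCV = dist / dt = 12.5 m/s


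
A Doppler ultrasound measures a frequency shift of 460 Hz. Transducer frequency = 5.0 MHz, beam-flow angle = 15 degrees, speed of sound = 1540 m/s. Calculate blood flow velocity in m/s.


v = fd * c / (2 * f0 * cos(theta))
v = 460 * 1540 / (2 * 5.0000e+06 * cos(15))
v = 0.07334 m/s


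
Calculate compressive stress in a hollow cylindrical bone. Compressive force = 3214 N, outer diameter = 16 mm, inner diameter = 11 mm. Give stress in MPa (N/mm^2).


A = pi*(r_o^2 - r_i^2)
r_o = 8 mm, r_i = 5.5 mm
A = 106.029 mm^2
sigma = F/A = 3214 / 106.029
sigma = 30.31 MPa
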